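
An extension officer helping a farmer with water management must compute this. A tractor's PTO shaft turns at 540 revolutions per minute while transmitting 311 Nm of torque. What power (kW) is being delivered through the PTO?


P = 2*pi*n*T / 60000
  = 2*pi * 540 * 311 / 60000
  = 1055198.14 / 60000
  = 17.59 kW


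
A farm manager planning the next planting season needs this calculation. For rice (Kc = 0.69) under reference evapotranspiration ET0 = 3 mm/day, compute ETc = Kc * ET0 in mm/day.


ETc = Kc * ET0
    = 0.69 * 3
    = 2.07 mm/day


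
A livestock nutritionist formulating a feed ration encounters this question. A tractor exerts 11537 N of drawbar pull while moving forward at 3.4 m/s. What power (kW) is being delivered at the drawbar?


P = F * v / 1000
  = 11537 * 3.4 / 1000
  = 39225.80 / 1000
  = 39.23 kW


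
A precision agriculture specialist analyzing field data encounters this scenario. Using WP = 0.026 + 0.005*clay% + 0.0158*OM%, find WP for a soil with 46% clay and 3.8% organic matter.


WP = 0.026 + 0.005*46 + 0.0158*3.8
   = 0.026 + 0.2300 + 0.0600
   = 0.3160


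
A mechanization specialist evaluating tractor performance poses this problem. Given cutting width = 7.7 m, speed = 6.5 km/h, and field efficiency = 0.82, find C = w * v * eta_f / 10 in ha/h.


C = w * v * eta_f / 10
  = 7.7 * 6.5 * 0.82 / 10
  = 41.04 / 10
  = 4.10 ha/h


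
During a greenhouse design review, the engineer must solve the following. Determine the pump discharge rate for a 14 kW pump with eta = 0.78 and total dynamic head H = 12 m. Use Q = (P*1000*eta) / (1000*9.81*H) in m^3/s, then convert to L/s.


Q = (P * 1000 * eta) / (rho * g * H)
  = (14 * 1000 * 0.78) / (1000 * 9.81 * 12)
  = 10920 / 117720
  = 0.09276 m^3/s = 92.76 L/s


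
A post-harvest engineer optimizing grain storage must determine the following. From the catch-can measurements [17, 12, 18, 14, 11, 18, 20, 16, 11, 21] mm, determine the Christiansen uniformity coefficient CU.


xbar = 158 / 10 = 15.800
sum|xi - xbar| = 30.400
CU = 100 * (1 - 30.400 / (10 * 15.800))
   = 100 * (1 - 0.1924)
   = 80.76%


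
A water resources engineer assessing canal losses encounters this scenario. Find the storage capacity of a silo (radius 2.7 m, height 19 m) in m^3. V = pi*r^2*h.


V = pi * r^2 * h
  = pi * 2.7^2 * 19
  = pi * 7.29 * 19
  = 435.14 m^3


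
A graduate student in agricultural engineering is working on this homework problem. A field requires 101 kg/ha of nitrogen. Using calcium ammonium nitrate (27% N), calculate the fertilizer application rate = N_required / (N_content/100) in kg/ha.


Rate = N_required / (N_content / 100)
     = 101 / (27 / 100)
     = 101 / 0.27
     = 374.07 kg/ha


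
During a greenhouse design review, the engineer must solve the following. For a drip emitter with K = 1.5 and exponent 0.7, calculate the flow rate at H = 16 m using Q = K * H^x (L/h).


Q = K * H^x
  = 1.5 * 16^0.7
  = 1.5 * 6.9644
  = 10.45 L/h


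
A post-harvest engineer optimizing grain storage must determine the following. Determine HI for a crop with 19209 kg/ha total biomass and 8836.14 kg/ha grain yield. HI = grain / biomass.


HI = grain_yield / biomass
   = 8836.14 / 19209
   = 0.46


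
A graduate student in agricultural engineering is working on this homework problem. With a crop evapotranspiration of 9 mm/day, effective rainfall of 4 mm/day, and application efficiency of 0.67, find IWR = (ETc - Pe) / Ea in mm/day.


IWR = (ETc - Pe) / Ea
    = (9 - 4) / 0.67
    = 5 / 0.67
    = 7.46 mm/day


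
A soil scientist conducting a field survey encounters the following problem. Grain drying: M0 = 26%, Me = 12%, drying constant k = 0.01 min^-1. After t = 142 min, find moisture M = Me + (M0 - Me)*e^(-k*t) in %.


M = Me + (M0 - Me) * e^(-k*t)
  = 12 + (26 - 12) * e^(-0.01*142)
  = 12 + 14 * e^(-1.420)
  = 12 + 14 * 0.24171
  = 12 + 3.3840
  = 15.38%


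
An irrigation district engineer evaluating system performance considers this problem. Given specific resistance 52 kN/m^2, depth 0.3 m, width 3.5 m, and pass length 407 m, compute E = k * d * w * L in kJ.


E = k * d * w * L
  = 52 * 0.3 * 3.5 * 407
  = 22222.20 kJ


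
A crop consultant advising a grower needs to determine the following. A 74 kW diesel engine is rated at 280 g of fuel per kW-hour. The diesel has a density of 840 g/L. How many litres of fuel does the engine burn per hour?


FC = P * BSFC / rho_fuel
   = 74 * 280 / 840
   = 20720 / 840
   = 24.67 L/h


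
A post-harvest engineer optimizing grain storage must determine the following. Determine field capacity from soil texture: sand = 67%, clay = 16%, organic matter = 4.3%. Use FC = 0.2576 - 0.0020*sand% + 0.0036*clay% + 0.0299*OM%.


FC = 0.2576 - 0.0020*67 + 0.0036*16 + 0.0299*4.3
   = 0.2576 - 0.1340 + 0.0576 + 0.1286
   = 0.3098


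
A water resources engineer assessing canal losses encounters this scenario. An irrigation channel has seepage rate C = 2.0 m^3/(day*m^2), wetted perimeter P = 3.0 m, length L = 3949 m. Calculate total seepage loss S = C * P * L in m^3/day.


S = C * P * L
  = 2.0 * 3.0 * 3949
  = 23694 m^3/day


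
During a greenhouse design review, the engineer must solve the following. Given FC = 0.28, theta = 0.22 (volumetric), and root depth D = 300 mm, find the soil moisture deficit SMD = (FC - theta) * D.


SMD = (FC - theta) * D
    = (0.28 - 0.22) * 300
    = 0.060 * 300
    = 18 mm


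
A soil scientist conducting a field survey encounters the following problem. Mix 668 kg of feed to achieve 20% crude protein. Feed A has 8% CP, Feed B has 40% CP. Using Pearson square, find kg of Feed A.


parts_A = CP_b - target = 40 - 20 = 20
parts_B = target - CP_a = 20 - 8 = 12
total_parts = 20 + 12 = 32
Feed A = 668 * 20 / 32 = 417.50 kg
Feed B = 668 * 12 / 32 = 250.50 kg

417.50 kg


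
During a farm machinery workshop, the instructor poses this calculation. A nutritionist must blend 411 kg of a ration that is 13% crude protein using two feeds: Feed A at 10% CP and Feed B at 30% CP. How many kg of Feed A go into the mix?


parts_A = CP_b - target = 30 - 13 = 17
parts_B = target - CP_a = 13 - 10 = 3
total_parts = 17 + 3 = 20
Feed A = 411 * 17 / 20 = 349.35 kg
Feed B = 411 * 3 / 20 = 61.65 kg

349.35 kg


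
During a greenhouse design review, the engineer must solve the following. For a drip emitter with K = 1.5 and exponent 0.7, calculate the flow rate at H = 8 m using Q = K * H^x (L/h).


Q = K * H^x
  = 1.5 * 8^0.7
  = 1.5 * 4.2871
  = 6.43 L/h


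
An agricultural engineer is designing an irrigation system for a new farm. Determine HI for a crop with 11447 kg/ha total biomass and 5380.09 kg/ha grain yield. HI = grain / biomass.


HI = grain_yield / biomass
   = 5380.09 / 11447
   = 0.47


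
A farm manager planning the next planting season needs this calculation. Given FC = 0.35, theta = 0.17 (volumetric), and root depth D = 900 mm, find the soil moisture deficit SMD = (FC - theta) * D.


SMD = (FC - theta) * D
    = (0.35 - 0.17) * 900
    = 0.180 * 900
    = 162 mm


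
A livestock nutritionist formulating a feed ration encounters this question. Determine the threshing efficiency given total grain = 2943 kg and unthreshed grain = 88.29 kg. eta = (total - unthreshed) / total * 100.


eta = (total - unthreshed) / total * 100
    = (2943 - 88.29) / 2943 * 100
    = 2854.71 / 2943 * 100
    = 97%


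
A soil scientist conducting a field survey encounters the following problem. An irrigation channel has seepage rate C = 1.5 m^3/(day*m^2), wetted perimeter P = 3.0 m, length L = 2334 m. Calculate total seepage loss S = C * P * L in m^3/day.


S = C * P * L
  = 1.5 * 3.0 * 2334
  = 10503 m^3/day


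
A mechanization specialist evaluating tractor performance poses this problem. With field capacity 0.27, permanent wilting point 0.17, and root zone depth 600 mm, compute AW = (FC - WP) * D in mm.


AW = (FC - WP) * D
   = (0.27 - 0.17) * 600
   = 0.10 * 600
   = 60 mm


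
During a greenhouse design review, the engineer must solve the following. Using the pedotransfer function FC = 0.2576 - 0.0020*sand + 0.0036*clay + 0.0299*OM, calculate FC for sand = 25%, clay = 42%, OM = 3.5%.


FC = 0.2576 - 0.0020*25 + 0.0036*42 + 0.0299*3.5
   = 0.2576 - 0.0500 + 0.1512 + 0.1047
   = 0.4635


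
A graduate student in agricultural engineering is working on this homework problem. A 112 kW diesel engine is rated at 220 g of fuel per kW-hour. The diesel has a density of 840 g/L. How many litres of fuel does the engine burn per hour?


FC = P * BSFC / rho_fuel
   = 112 * 220 / 840
   = 24640 / 840
   = 29.33 L/h


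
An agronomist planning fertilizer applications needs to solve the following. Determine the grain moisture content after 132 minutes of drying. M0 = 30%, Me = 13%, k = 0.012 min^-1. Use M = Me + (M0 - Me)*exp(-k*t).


M = Me + (M0 - Me) * e^(-k*t)
  = 13 + (30 - 13) * e^(-0.012*132)
  = 13 + 17 * e^(-1.584)
  = 13 + 17 * 0.20515
  = 13 + 3.4876
  = 16.49%


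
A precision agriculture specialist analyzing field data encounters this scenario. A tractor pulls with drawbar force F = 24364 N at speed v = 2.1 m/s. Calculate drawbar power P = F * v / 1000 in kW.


P = F * v / 1000
  = 24364 * 2.1 / 1000
  = 51164.40 / 1000
  = 51.16 kW


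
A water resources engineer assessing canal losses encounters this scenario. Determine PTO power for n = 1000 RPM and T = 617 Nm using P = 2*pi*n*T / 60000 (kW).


P = 2*pi*n*T / 60000
  = 2*pi * 1000 * 617 / 60000
  = 3876725.33 / 60000
  = 64.61 kW


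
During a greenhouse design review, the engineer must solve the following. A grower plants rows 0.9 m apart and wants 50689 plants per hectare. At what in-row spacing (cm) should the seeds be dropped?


spacing = 10000 / (row_sp * density)
        = 10000 / (0.9 * 50689)
        = 10000 / 45620.10
        = 0.21920 m = 21.92 cm


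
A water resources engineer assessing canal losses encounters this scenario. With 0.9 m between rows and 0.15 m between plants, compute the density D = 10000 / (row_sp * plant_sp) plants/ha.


D = 10000 / (row_sp * plant_sp)
  = 10000 / (0.9 * 0.15)
  = 10000 / 0.1350
  = 74074.07 plants/ha


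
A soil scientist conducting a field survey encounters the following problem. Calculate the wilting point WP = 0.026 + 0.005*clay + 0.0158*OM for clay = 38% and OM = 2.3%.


WP = 0.026 + 0.005*38 + 0.0158*2.3
   = 0.026 + 0.1900 + 0.0363
   = 0.2523


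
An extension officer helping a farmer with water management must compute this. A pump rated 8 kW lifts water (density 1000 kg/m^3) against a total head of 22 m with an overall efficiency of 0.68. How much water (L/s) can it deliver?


Q = (P * 1000 * eta) / (rho * g * H)
  = (8 * 1000 * 0.68) / (1000 * 9.81 * 22)
  = 5440 / 215820
  = 0.02521 m^3/s = 25.21 L/s


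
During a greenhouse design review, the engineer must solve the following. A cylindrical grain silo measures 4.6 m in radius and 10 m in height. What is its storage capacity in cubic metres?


V = pi * r^2 * h
  = pi * 4.6^2 * 10
  = pi * 21.16 * 10
  = 664.76 m^3


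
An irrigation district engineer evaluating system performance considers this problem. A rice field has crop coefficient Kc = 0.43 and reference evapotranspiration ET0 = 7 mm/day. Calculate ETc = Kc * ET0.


ETc = Kc * ET0
    = 0.43 * 7
    = 3.01 mm/day


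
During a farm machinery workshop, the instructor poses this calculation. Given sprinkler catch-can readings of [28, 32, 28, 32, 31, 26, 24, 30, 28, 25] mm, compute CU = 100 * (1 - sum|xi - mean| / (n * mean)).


xbar = 284 / 10 = 28.400
sum|xi - xbar| = 22.800
CU = 100 * (1 - 22.800 / (10 * 28.400))
   = 100 * (1 - 0.0803)
   = 91.97%


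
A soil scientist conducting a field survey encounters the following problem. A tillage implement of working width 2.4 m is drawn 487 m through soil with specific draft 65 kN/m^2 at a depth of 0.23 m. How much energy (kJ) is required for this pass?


E = k * d * w * L
  = 65 * 0.23 * 2.4 * 487
  = 17473.56 kJ


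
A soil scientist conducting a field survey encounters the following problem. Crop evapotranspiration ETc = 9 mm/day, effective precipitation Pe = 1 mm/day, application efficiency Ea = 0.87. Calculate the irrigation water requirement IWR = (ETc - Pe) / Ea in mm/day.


IWR = (ETc - Pe) / Ea
    = (9 - 1) / 0.87
    = 8 / 0.87
    = 9.20 mm/day


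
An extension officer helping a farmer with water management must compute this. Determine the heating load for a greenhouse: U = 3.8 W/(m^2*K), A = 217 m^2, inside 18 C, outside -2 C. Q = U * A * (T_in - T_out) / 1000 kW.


dT = 18 - (-2) = 20 K
Q = U * A * dT
  = 3.8 * 217 * 20
  = 16492 W = 16.49 kW


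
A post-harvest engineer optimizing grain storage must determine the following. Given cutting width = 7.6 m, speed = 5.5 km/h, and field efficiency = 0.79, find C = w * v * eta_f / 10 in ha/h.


C = w * v * eta_f / 10
  = 7.6 * 5.5 * 0.79 / 10
  = 33.02 / 10
  = 3.30 ha/h


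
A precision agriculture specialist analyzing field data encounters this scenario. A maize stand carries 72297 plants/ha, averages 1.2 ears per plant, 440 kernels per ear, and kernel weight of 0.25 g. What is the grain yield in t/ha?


Y = density * ears * kernels * kw
  = 72297 * 1.2 * 440 * 0.25 g/ha
  = 9543204 g/ha
  = 9543.20 kg/ha = 9.54 t/ha


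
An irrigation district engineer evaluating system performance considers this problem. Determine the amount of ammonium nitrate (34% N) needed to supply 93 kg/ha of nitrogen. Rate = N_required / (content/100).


Rate = N_required / (N_content / 100)
     = 93 / (34 / 100)
     = 93 / 0.34
     = 273.53 kg/ha


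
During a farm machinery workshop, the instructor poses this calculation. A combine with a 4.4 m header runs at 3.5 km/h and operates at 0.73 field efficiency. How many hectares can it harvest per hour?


C = w * v * eta_f / 10
  = 4.4 * 3.5 * 0.73 / 10
  = 11.24 / 10
  = 1.12 ha/h


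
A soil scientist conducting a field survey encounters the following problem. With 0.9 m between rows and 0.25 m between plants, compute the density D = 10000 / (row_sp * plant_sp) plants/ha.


D = 10000 / (row_sp * plant_sp)
  = 10000 / (0.9 * 0.25)
  = 10000 / 0.2250
  = 44444.44 plants/ha


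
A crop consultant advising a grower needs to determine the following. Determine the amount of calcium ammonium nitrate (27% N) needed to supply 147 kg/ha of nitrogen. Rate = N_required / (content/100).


Rate = N_required / (N_content / 100)
     = 147 / (27 / 100)
     = 147 / 0.27
     = 544.44 kg/ha


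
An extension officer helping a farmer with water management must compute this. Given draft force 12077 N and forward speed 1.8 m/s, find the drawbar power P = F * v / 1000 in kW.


P = F * v / 1000
  = 12077 * 1.8 / 1000
  = 21738.60 / 1000
  = 21.74 kW


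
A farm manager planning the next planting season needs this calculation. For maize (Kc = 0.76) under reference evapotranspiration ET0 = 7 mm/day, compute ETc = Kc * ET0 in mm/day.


ETc = Kc * ET0
    = 0.76 * 7
    = 5.32 mm/day


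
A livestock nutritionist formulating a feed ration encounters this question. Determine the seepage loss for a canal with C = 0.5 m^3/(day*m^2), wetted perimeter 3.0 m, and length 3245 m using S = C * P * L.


S = C * P * L
  = 0.5 * 3.0 * 3245
  = 4867.50 m^3/day


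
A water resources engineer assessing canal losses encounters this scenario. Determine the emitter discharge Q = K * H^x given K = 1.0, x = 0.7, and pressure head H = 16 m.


Q = K * H^x
  = 1.0 * 16^0.7
  = 1.0 * 6.9644
  = 6.96 L/h


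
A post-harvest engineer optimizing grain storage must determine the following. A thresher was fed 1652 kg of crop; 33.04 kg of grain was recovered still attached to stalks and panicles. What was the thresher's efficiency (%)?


eta = (total - unthreshed) / total * 100
    = (1652 - 33.04) / 1652 * 100
    = 1618.96 / 1652 * 100
    = 98%


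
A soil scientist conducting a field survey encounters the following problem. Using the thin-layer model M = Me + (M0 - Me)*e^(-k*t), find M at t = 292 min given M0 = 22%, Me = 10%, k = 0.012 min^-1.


M = Me + (M0 - Me) * e^(-k*t)
  = 10 + (22 - 10) * e^(-0.012*292)
  = 10 + 12 * e^(-3.504)
  = 10 + 12 * 0.03008
  = 10 + 0.3609
  = 10.36%


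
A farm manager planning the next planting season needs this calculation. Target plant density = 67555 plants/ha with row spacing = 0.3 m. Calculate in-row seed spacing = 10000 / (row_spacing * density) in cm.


spacing = 10000 / (row_sp * density)
        = 10000 / (0.3 * 67555)
        = 10000 / 20266.50
        = 0.49343 m = 49.34 cm


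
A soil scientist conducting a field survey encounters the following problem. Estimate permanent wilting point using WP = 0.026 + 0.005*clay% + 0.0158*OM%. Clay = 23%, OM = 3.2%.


WP = 0.026 + 0.005*23 + 0.0158*3.2
   = 0.026 + 0.1150 + 0.0506
   = 0.1916


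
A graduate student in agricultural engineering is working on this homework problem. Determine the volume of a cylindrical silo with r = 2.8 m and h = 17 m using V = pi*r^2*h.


V = pi * r^2 * h
  = pi * 2.8^2 * 17
  = pi * 7.84 * 17
  = 418.71 m^3


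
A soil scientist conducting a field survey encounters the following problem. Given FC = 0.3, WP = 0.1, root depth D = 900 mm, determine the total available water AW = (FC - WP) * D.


AW = (FC - WP) * D
   = (0.3 - 0.1) * 900
   = 0.20 * 900
   = 180 mm


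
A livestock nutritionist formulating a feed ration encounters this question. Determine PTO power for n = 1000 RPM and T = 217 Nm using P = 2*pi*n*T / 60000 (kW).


P = 2*pi*n*T / 60000
  = 2*pi * 1000 * 217 / 60000
  = 1363451.21 / 60000
  = 22.72 kW


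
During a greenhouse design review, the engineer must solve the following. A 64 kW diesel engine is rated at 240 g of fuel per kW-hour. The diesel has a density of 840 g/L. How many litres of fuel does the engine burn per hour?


FC = P * BSFC / rho_fuel
   = 64 * 240 / 840
   = 15360 / 840
   = 18.29 L/h


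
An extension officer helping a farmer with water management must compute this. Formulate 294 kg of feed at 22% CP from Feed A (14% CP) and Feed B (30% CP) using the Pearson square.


parts_A = CP_b - target = 30 - 22 = 8
parts_B = target - CP_a = 22 - 14 = 8
total_parts = 8 + 8 = 16
Feed A = 294 * 8 / 16 = 147 kg
Feed B = 294 * 8 / 16 = 147 kg


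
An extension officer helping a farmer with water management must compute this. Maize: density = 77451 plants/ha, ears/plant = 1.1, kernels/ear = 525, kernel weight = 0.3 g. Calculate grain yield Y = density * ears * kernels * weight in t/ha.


Y = density * ears * kernels * kw
  = 77451 * 1.1 * 525 * 0.3 g/ha
  = 13418385.75 g/ha
  = 13418.39 kg/ha = 13.42 t/ha


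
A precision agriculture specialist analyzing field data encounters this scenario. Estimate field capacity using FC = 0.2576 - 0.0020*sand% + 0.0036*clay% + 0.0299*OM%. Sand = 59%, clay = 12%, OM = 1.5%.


FC = 0.2576 - 0.0020*59 + 0.0036*12 + 0.0299*1.5
   = 0.2576 - 0.1180 + 0.0432 + 0.0449
   = 0.2277


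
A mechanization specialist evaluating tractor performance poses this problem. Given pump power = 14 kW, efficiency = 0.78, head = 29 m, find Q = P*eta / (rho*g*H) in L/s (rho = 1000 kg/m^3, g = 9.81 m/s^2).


Q = (P * 1000 * eta) / (rho * g * H)
  = (14 * 1000 * 0.78) / (1000 * 9.81 * 29)
  = 10920 / 284490
  = 0.03838 m^3/s = 38.38 L/s


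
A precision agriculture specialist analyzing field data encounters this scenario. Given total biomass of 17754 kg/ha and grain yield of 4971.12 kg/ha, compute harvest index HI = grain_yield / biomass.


HI = grain_yield / biomass
   = 4971.12 / 17754
   = 0.28


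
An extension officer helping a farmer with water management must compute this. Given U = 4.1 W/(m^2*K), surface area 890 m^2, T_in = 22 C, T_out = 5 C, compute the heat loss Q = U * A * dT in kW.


dT = 22 - (5) = 17 K
Q = U * A * dT
  = 4.1 * 890 * 17
  = 62033 W = 62.03 kW


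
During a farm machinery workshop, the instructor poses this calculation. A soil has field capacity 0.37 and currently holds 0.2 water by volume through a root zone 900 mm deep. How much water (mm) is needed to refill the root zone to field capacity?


SMD = (FC - theta) * D
    = (0.37 - 0.2) * 900
    = 0.170 * 900
    = 153 mm


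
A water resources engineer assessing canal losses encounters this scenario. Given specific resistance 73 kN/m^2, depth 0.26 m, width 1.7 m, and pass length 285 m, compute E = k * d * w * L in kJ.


E = k * d * w * L
  = 73 * 0.26 * 1.7 * 285
  = 9195.81 kJ


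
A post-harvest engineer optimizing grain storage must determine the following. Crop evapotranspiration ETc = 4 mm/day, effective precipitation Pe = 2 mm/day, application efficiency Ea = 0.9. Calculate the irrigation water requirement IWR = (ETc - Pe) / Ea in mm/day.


IWR = (ETc - Pe) / Ea
    = (4 - 2) / 0.9
    = 2 / 0.9
    = 2.22 mm/day


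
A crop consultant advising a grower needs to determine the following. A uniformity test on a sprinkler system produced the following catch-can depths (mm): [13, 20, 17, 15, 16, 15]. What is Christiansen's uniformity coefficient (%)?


xbar = 96 / 6 = 16
sum|xi - xbar| = 10
CU = 100 * (1 - 10 / (6 * 16))
   = 100 * (1 - 0.1042)
   = 89.58%


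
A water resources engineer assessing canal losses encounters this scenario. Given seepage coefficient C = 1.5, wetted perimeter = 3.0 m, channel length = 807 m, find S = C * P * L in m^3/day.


S = C * P * L
  = 1.5 * 3.0 * 807
  = 3631.50 m^3/day


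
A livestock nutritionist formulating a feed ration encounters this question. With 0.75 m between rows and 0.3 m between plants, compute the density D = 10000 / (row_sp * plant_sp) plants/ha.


D = 10000 / (row_sp * plant_sp)
  = 10000 / (0.75 * 0.3)
  = 10000 / 0.2250
  = 44444.44 plants/ha


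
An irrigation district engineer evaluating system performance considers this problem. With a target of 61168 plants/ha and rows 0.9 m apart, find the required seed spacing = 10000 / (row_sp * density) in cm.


spacing = 10000 / (row_sp * density)
        = 10000 / (0.9 * 61168)
        = 10000 / 55051.20
        = 0.18165 m = 18.16 cm


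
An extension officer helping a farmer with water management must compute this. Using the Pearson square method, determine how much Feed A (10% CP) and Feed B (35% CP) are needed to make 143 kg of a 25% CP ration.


parts_A = CP_b - target = 35 - 25 = 10
parts_B = target - CP_a = 25 - 10 = 15
total_parts = 10 + 15 = 25
Feed A = 143 * 10 / 25 = 57.20 kg
Feed B = 143 * 15 / 25 = 85.80 kg

57.20 kg


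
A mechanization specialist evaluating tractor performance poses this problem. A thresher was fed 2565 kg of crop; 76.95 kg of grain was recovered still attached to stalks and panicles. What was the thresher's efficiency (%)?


eta = (total - unthreshed) / total * 100
    = (2565 - 76.95) / 2565 * 100
    = 2488.05 / 2565 * 100
    = 97%


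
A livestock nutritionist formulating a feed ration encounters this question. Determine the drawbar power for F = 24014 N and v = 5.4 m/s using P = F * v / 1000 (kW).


P = F * v / 1000
  = 24014 * 5.4 / 1000
  = 129675.60 / 1000
  = 129.68 kW


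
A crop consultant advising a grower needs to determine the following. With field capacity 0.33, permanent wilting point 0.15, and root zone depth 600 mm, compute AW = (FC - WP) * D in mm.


AW = (FC - WP) * D
   = (0.33 - 0.15) * 600
   = 0.18 * 600
   = 108 mm


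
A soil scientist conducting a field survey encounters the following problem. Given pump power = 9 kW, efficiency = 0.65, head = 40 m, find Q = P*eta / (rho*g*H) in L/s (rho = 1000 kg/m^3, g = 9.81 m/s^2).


Q = (P * 1000 * eta) / (rho * g * H)
  = (9 * 1000 * 0.65) / (1000 * 9.81 * 40)
  = 5850 / 392400
  = 0.01491 m^3/s = 14.91 L/s


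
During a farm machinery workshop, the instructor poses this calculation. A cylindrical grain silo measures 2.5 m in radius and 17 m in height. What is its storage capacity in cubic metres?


V = pi * r^2 * h
  = pi * 2.5^2 * 17
  = pi * 6.25 * 17
  = 333.79 m^3


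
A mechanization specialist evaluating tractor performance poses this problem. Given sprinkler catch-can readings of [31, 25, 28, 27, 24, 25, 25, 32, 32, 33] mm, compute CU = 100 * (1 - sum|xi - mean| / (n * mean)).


xbar = 282 / 10 = 28.200
sum|xi - xbar| = 30.400
CU = 100 * (1 - 30.400 / (10 * 28.200))
   = 100 * (1 - 0.1078)
   = 89.22%


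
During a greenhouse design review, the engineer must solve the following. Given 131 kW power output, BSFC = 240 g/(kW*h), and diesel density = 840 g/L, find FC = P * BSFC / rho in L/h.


FC = P * BSFC / rho_fuel
   = 131 * 240 / 840
   = 31440 / 840
   = 37.43 L/h


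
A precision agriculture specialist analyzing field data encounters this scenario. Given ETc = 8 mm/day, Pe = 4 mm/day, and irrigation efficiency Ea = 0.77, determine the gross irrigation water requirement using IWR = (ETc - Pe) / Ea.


IWR = (ETc - Pe) / Ea
    = (8 - 4) / 0.77
    = 4 / 0.77
    = 5.19 mm/day


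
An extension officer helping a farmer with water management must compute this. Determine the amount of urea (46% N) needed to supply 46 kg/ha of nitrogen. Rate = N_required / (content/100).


Rate = N_required / (N_content / 100)
     = 46 / (46 / 100)
     = 46 / 0.46
     = 100 kg/ha


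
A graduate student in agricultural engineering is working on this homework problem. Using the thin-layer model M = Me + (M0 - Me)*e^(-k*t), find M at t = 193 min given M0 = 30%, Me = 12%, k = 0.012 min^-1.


M = Me + (M0 - Me) * e^(-k*t)
  = 12 + (30 - 12) * e^(-0.012*193)
  = 12 + 18 * e^(-2.316)
  = 12 + 18 * 0.09867
  = 12 + 1.7760
  = 13.78%


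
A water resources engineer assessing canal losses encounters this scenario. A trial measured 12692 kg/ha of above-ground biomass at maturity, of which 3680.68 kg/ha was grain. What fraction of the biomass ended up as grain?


HI = grain_yield / biomass
   = 3680.68 / 12692
   = 0.29


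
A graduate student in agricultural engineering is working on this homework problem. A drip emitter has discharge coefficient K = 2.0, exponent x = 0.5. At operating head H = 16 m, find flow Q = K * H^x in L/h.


Q = K * H^x
  = 2.0 * 16^0.5
  = 2.0 * 4
  = 8 L/h


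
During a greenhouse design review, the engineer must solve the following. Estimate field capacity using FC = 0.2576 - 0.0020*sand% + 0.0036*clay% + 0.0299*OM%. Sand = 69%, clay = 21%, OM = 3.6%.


FC = 0.2576 - 0.0020*69 + 0.0036*21 + 0.0299*3.6
   = 0.2576 - 0.1380 + 0.0756 + 0.1076
   = 0.3028


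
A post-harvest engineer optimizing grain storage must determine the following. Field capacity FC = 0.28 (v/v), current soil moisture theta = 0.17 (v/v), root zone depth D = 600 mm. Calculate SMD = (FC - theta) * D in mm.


SMD = (FC - theta) * D
    = (0.28 - 0.17) * 600
    = 0.110 * 600
    = 66 mm


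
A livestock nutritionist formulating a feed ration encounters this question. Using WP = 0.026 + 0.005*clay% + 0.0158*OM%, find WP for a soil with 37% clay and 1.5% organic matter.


WP = 0.026 + 0.005*37 + 0.0158*1.5
   = 0.026 + 0.1850 + 0.0237
   = 0.2347


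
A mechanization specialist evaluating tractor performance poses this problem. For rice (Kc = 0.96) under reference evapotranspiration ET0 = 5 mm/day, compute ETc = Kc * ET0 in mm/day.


ETc = Kc * ET0
    = 0.96 * 5
    = 4.80 mm/day


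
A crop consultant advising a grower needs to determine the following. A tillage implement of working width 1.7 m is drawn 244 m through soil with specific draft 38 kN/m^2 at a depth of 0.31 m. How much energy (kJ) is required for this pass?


E = k * d * w * L
  = 38 * 0.31 * 1.7 * 244
  = 4886.34 kJ


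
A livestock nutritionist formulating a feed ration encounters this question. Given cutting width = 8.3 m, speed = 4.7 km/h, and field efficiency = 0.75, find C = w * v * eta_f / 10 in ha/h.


C = w * v * eta_f / 10
  = 8.3 * 4.7 * 0.75 / 10
  = 29.26 / 10
  = 2.93 ha/h


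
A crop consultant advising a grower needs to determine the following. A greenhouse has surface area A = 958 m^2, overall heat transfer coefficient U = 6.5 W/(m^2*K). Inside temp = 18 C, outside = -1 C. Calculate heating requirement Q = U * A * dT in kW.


dT = 18 - (-1) = 19 K
Q = U * A * dT
  = 6.5 * 958 * 19
  = 118313 W = 118.31 kW


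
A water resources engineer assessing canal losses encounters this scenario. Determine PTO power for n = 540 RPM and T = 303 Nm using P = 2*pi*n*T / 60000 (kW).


P = 2*pi*n*T / 60000
  = 2*pi * 540 * 303 / 60000
  = 1028054.78 / 60000
  = 17.13 kW


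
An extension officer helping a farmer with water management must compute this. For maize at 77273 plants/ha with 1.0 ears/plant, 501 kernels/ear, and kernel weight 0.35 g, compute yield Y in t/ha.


Y = density * ears * kernels * kw
  = 77273 * 1.0 * 501 * 0.35 g/ha
  = 13549820.55 g/ha
  = 13549.82 kg/ha = 13.55 t/ha


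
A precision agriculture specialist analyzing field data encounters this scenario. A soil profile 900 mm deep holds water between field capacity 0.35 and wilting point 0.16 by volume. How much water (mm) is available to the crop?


AW = (FC - WP) * D
   = (0.35 - 0.16) * 900
   = 0.19 * 900
   = 171 mm


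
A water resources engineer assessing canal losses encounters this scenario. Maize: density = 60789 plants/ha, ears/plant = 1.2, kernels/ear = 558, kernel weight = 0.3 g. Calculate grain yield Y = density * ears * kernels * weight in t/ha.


Y = density * ears * kernels * kw
  = 60789 * 1.2 * 558 * 0.3 g/ha
  = 12211294.32 g/ha
  = 12211.29 kg/ha = 12.21 t/ha


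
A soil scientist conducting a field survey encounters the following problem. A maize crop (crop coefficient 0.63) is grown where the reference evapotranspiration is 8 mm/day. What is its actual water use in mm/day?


ETc = Kc * ET0
    = 0.63 * 8
    = 5.04 mm/day


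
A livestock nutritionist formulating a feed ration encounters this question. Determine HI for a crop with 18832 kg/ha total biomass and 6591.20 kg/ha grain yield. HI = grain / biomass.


HI = grain_yield / biomass
   = 6591.20 / 18832
   = 0.35


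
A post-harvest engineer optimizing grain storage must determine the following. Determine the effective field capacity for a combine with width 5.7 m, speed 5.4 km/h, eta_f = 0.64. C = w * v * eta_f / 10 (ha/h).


C = w * v * eta_f / 10
  = 5.7 * 5.4 * 0.64 / 10
  = 19.70 / 10
  = 1.97 ha/h


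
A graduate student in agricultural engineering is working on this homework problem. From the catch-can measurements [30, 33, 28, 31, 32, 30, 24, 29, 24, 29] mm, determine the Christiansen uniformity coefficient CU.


xbar = 290 / 10 = 29
sum|xi - xbar| = 22
CU = 100 * (1 - 22 / (10 * 29))
   = 100 * (1 - 0.0759)
   = 92.41%


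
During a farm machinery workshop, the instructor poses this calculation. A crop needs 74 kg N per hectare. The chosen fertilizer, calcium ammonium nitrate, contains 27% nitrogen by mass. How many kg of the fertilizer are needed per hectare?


Rate = N_required / (N_content / 100)
     = 74 / (27 / 100)
     = 74 / 0.27
     = 274.07 kg/ha


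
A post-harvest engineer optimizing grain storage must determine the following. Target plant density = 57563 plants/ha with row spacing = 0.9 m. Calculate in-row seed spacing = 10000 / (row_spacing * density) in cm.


spacing = 10000 / (row_sp * density)
        = 10000 / (0.9 * 57563)
        = 10000 / 51806.70
        = 0.19303 m = 19.30 cm


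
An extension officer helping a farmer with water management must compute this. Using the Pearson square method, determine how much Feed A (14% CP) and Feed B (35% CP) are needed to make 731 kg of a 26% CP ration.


parts_A = CP_b - target = 35 - 26 = 9
parts_B = target - CP_a = 26 - 14 = 12
total_parts = 9 + 12 = 21
Feed A = 731 * 9 / 21 = 313.29 kg
Feed B = 731 * 12 / 21 = 417.71 kg

313.29 kg


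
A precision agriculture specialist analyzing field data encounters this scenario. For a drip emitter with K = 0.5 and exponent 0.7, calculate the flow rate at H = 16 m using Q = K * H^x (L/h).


Q = K * H^x
  = 0.5 * 16^0.7
  = 0.5 * 6.9644
  = 3.48 L/h


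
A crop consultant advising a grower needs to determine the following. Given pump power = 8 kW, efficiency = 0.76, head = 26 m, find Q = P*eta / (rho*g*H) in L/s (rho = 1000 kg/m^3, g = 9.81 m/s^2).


Q = (P * 1000 * eta) / (rho * g * H)
  = (8 * 1000 * 0.76) / (1000 * 9.81 * 26)
  = 6080 / 255060
  = 0.02384 m^3/s = 23.84 L/s


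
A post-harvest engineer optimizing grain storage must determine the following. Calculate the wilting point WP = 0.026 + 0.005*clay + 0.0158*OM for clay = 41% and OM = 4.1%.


WP = 0.026 + 0.005*41 + 0.0158*4.1
   = 0.026 + 0.2050 + 0.0648
   = 0.2958


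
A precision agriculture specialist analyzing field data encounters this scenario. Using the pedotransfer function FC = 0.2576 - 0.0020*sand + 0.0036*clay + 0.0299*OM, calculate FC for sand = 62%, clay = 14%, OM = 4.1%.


FC = 0.2576 - 0.0020*62 + 0.0036*14 + 0.0299*4.1
   = 0.2576 - 0.1240 + 0.0504 + 0.1226
   = 0.3066


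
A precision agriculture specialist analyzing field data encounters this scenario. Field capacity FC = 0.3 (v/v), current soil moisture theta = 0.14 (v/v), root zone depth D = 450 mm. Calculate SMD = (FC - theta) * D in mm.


SMD = (FC - theta) * D
    = (0.3 - 0.14) * 450
    = 0.160 * 450
    = 72 mm


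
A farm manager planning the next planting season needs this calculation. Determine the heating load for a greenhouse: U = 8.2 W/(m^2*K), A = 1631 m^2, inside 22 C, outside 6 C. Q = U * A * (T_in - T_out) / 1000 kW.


dT = 22 - (6) = 16 K
Q = U * A * dT
  = 8.2 * 1631 * 16
  = 213987.20 W = 213.99 kW


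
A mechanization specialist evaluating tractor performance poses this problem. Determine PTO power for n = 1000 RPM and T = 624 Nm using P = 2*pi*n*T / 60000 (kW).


P = 2*pi*n*T / 60000
  = 2*pi * 1000 * 624 / 60000
  = 3920707.63 / 60000
  = 65.35 kW


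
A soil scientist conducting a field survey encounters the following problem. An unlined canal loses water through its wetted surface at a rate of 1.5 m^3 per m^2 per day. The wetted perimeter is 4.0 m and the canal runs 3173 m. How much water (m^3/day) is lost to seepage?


S = C * P * L
  = 1.5 * 4.0 * 3173
  = 19038 m^3/day


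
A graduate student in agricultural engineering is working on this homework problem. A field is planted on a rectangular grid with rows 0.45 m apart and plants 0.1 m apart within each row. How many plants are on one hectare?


D = 10000 / (row_sp * plant_sp)
  = 10000 / (0.45 * 0.1)
  = 10000 / 0.0450
  = 222222.22 plants/ha


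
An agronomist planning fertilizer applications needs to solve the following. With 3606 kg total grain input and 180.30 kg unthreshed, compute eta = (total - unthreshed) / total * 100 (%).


eta = (total - unthreshed) / total * 100
    = (3606 - 180.30) / 3606 * 100
    = 3425.70 / 3606 * 100
    = 95%


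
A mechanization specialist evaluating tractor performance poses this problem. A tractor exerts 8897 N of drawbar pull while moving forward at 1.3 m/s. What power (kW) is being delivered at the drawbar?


P = F * v / 1000
  = 8897 * 1.3 / 1000
  = 11566.10 / 1000
  = 11.57 kW


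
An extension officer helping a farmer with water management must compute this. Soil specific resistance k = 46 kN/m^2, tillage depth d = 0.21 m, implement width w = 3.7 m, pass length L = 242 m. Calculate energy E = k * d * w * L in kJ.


E = k * d * w * L
  = 46 * 0.21 * 3.7 * 242
  = 8649.56 kJ


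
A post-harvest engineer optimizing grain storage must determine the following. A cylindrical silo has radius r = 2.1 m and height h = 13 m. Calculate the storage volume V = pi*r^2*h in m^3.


V = pi * r^2 * h
  = pi * 2.1^2 * 13
  = pi * 4.41 * 13
  = 180.11 m^3


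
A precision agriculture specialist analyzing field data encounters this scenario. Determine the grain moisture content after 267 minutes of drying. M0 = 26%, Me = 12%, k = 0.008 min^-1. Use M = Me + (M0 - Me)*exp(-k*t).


M = Me + (M0 - Me) * e^(-k*t)
  = 12 + (26 - 12) * e^(-0.008*267)
  = 12 + 14 * e^(-2.136)
  = 12 + 14 * 0.11813
  = 12 + 1.6538
  = 13.65%


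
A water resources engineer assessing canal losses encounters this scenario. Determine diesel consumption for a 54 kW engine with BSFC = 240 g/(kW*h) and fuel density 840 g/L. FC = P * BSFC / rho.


FC = P * BSFC / rho_fuel
   = 54 * 240 / 840
   = 12960 / 840
   = 15.43 L/h


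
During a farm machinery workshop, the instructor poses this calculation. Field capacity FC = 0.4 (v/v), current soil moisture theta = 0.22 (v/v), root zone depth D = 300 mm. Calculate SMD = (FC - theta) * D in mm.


SMD = (FC - theta) * D
    = (0.4 - 0.22) * 300
    = 0.180 * 300
    = 54 mm


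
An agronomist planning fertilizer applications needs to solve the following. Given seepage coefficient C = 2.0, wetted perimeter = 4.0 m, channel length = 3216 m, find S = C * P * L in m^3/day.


S = C * P * L
  = 2.0 * 4.0 * 3216
  = 25728 m^3/day


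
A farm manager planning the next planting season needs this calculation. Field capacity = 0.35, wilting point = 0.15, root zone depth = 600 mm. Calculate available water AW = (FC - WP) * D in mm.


AW = (FC - WP) * D
   = (0.35 - 0.15) * 600
   = 0.20 * 600
   = 120 mm


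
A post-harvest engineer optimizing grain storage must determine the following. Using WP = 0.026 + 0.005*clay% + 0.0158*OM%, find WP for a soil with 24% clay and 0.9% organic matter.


WP = 0.026 + 0.005*24 + 0.0158*0.9
   = 0.026 + 0.1200 + 0.0142
   = 0.1602


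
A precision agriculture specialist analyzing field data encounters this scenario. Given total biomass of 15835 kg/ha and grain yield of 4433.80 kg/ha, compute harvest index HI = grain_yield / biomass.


HI = grain_yield / biomass
   = 4433.80 / 15835
   = 0.28


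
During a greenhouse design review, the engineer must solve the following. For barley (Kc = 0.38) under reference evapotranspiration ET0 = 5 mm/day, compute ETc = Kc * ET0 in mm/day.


ETc = Kc * ET0
    = 0.38 * 5
    = 1.90 mm/day


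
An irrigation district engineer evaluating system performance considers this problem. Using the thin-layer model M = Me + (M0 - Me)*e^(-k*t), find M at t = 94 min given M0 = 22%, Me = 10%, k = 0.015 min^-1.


M = Me + (M0 - Me) * e^(-k*t)
  = 10 + (22 - 10) * e^(-0.015*94)
  = 10 + 12 * e^(-1.410)
  = 10 + 12 * 0.24414
  = 10 + 2.9297
  = 12.93%


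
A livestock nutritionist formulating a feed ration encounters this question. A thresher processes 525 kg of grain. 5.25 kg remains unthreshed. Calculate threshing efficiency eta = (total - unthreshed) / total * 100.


eta = (total - unthreshed) / total * 100
    = (525 - 5.25) / 525 * 100
    = 519.75 / 525 * 100
    = 99%


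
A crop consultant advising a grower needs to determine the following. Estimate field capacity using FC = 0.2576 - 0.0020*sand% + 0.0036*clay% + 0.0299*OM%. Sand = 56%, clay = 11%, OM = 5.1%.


FC = 0.2576 - 0.0020*56 + 0.0036*11 + 0.0299*5.1
   = 0.2576 - 0.1120 + 0.0396 + 0.1525
   = 0.3377


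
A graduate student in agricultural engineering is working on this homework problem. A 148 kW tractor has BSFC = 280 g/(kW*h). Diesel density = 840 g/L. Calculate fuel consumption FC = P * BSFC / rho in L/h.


FC = P * BSFC / rho_fuel
   = 148 * 280 / 840
   = 41440 / 840
   = 49.33 L/h


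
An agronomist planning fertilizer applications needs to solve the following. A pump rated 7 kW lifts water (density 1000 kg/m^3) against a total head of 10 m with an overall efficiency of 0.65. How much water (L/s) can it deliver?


Q = (P * 1000 * eta) / (rho * g * H)
  = (7 * 1000 * 0.65) / (1000 * 9.81 * 10)
  = 4550 / 98100
  = 0.04638 m^3/s = 46.38 L/s


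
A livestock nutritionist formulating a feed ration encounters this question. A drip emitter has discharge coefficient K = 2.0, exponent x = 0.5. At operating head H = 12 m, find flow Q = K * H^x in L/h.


Q = K * H^x
  = 2.0 * 12^0.5
  = 2.0 * 3.4641
  = 6.93 L/h
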